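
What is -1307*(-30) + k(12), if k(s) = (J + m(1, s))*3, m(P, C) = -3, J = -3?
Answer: 39192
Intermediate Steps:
k(s) = -18 (k(s) = (-3 - 3)*3 = -6*3 = -18)
-1307*(-30) + k(12) = -1307*(-30) - 18 = 39210 - 18 = 39192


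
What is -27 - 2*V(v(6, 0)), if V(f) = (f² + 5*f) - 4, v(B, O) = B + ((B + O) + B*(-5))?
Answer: -487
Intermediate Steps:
v(B, O) = O - 3*B (v(B, O) = B + ((B + O) - 5*B) = B + (O - 4*B) = O - 3*B)
V(f) = -4 + f² + 5*f
-27 - 2*V(v(6, 0)) = -27 - 2*(-4 + (0 - 3*6)² + 5*(0 - 3*6)) = -27 - 2*(-4 + (0 - 18)² + 5*(0 - 18)) = -27 - 2*(-4 + (-18)² + 5*(-18)) = -27 - 2*(-4 + 324 - 90) = -27 - 2*230 = -27 - 460 = -487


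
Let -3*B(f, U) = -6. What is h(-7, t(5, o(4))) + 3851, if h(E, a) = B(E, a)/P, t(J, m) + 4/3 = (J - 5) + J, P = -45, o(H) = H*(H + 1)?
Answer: 173293/45 ≈ 3851.0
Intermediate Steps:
B(f, U) = 2 (B(f, U) = -1/3*(-6) = 2)
o(H) = H*(1 + H)
t(J, m) = -19/3 + 2*J (t(J, m) = -4/3 + ((J - 5) + J) = -4/3 + ((-5 + J) + J) = -4/3 + (-5 + 2*J) = -19/3 + 2*J)
h(E, a) = -2/45 (h(E, a) = 2/(-45) = 2*(-1/45) = -2/45)
h(-7, t(5, o(4))) + 3851 = -2/45 + 3851 = 173293/45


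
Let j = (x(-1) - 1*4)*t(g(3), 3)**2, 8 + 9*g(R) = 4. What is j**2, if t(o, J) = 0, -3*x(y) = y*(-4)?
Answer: 0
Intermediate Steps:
g(R) = -4/9 (g(R) = -8/9 + (1/9)*4 = -8/9 + 4/9 = -4/9)
x(y) = 4*y/3 (x(y) = -y*(-4)/3 = -(-4)*y/3 = 4*y/3)
j = 0 (j = ((4/3)*(-1) - 1*4)*0**2 = (-4/3 - 4)*0 = -16/3*0 = 0)
j**2 = 0**2 = 0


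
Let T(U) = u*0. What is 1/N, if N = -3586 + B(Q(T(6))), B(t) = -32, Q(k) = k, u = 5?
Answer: -1/3618 ≈ -0.00027640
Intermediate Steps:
T(U) = 0 (T(U) = 5*0 = 0)
N = -3618 (N = -3586 - 32 = -3618)
1/N = 1/(-3618) = -1/3618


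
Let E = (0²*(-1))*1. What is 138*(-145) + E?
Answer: -20010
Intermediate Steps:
E = 0 (E = (0*(-1))*1 = 0*1 = 0)
138*(-145) + E = 138*(-145) + 0 = -20010 + 0 = -20010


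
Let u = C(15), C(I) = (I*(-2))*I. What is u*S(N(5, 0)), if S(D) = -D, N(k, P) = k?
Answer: 2250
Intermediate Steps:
C(I) = -2*I² (C(I) = (-2*I)*I = -2*I²)
u = -450 (u = -2*15² = -2*225 = -450)
u*S(N(5, 0)) = -(-450)*5 = -450*(-5) = 2250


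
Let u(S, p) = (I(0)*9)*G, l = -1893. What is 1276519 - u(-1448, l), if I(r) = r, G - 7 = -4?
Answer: 1276519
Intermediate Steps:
G = 3 (G = 7 - 4 = 3)
u(S, p) = 0 (u(S, p) = (0*9)*3 = 0*3 = 0)
1276519 - u(-1448, l) = 1276519 - 1*0 = 1276519 + 0 = 1276519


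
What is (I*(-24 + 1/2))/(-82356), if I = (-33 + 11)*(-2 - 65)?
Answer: 34639/82356 ≈ 0.42060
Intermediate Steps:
I = 1474 (I = -22*(-67) = 1474)
(I*(-24 + 1/2))/(-82356) = (1474*(-24 + 1/2))/(-82356) = (1474*(-24 + 1/2))*(-1/82356) = (1474*(-47/2))*(-1/82356) = -34639*(-1/82356) = 34639/82356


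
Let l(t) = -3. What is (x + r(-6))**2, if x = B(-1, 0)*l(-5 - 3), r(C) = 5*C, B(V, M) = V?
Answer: 729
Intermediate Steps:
x = 3 (x = -1*(-3) = 3)
(x + r(-6))**2 = (3 + 5*(-6))**2 = (3 - 30)**2 = (-27)**2 = 729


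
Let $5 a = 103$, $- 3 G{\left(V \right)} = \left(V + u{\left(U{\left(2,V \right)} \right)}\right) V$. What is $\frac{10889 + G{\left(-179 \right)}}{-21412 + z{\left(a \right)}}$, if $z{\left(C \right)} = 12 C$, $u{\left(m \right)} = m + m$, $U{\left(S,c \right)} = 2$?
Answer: $- \frac{3355}{158736} \approx -0.021136$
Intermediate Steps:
$u{\left(m \right)} = 2 m$
$G{\left(V \right)} = - \frac{V \left(4 + V\right)}{3}$ ($G{\left(V \right)} = - \frac{\left(V + 2 \cdot 2\right) V}{3} = - \frac{\left(V + 4\right) V}{3} = - \frac{\left(4 + V\right) V}{3} = - \frac{V \left(4 + V\right)}{3}$)
$a = \frac{103}{5}$ ($a = \frac{1}{5} \cdot 103 = \frac{103}{5} \approx 20.6$)
$\frac{10889 + G{\left(-179 \right)}}{-21412 + z{\left(a \right)}} = \frac{10889 - - \frac{179 \left(4 - 179\right)}{3}}{-21412 + 12 \cdot \frac{103}{5}} = \frac{10889 - \left(- \frac{179}{3}\right) \left(-175\right)}{-21412 + \frac{1236}{5}} = \frac{10889 - \frac{31325}{3}}{- \frac{105824}{5}} = \frac{1342}{3} \left(- \frac{5}{105824}\right) = - \frac{3355}{158736}$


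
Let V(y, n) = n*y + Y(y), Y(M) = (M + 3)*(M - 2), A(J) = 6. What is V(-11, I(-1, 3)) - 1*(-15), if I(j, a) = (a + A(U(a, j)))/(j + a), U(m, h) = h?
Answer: 139/2 ≈ 69.500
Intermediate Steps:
Y(M) = (-2 + M)*(3 + M) (Y(M) = (3 + M)*(-2 + M) = (-2 + M)*(3 + M))
I(j, a) = (6 + a)/(a + j) (I(j, a) = (a + 6)/(j + a) = (6 + a)/(a + j))
V(y, n) = -6 + y + y**2 + n*y (V(y, n) = n*y + (-6 + y + y**2) = -6 + y + y**2 + n*y)
V(-11, I(-1, 3)) - 1*(-15) = (-6 - 11 + (-11)**2 + ((6 + 3)/(3 - 1))*(-11)) - 1*(-15) = (-6 - 11 + 121 + (9/2)*(-11)) + 15 = (-6 - 11 + 121 - 99/2) + 15 = 109/2 + 15 = 139/2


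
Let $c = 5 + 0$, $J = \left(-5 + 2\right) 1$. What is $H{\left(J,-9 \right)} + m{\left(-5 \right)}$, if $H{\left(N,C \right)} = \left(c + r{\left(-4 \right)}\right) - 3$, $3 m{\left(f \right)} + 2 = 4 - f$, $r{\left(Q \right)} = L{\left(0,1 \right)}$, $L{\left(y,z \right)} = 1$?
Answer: $\frac{16}{3} \approx 5.3333$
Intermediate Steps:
$r{\left(Q \right)} = 1$
$m{\left(f \right)} = \frac{2}{3} - \frac{f}{3}$ ($m{\left(f \right)} = - \frac{2}{3} + \frac{4 - f}{3} = - \frac{2}{3} - \left(- \frac{4}{3} + \frac{f}{3}\right) = \frac{2}{3} - \frac{f}{3}$)
$J = -3$ ($J = \left(-3\right) 1 = -3$)
$c = 5$
$H{\left(N,C \right)} = 3$ ($H{\left(N,C \right)} = \left(5 + 1\right) - 3 = 6 - 3 = 3$)
$H{\left(J,-9 \right)} + m{\left(-5 \right)} = 3 + \left(\frac{2}{3} - - \frac{5}{3}\right) = 3 + \left(\frac{2}{3} + \frac{5}{3}\right) = 3 + \frac{7}{3} = \frac{16}{3}$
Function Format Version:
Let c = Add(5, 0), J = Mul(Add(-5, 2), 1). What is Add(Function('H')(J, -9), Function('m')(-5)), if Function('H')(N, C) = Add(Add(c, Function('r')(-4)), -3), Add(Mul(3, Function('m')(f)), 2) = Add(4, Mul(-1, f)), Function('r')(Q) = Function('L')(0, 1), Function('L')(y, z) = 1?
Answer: Rational(16, 3) ≈ 5.3333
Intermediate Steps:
Function('r')(Q) = 1
Function('m')(f) = Add(Rational(2, 3), Mul(Rational(-1, 3), f)) (Function('m')(f) = Add(Rational(-2, 3), Mul(Rational(1, 3), Add(4, Mul(-1, f)))) = Add(Rational(-2, 3), Add(Rational(4, 3), Mul(Rational(-1, 3), f))) = Add(Rational(2, 3), Mul(Rational(-1, 3), f)))
J = -3 (J = Mul(-3, 1) = -3)
c = 5
Function('H')(N, C) = 3 (Function('H')(N, C) = Add(Add(5, 1), -3) = Add(6, -3) = 3)
Add(Function('H')(J, -9), Function('m')(-5)) = Add(3, Add(Rational(2, 3), Mul(Rational(-1, 3), -5))) = Add(3, Add(Rational(2, 3), Rational(5, 3))) = Add(3, Rational(7, 3)) = Rational(16, 3)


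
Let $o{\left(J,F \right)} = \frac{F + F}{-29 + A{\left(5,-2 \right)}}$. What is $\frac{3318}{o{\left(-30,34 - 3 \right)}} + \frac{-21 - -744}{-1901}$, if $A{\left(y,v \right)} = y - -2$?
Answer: $- \frac{69405111}{58931} \approx -1177.7$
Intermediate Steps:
$A{\left(y,v \right)} = 2 + y$ ($A{\left(y,v \right)} = y + 2 = 2 + y$)
$o{\left(J,F \right)} = - \frac{F}{11}$ ($o{\left(J,F \right)} = \frac{F + F}{-29 + \left(2 + 5\right)} = \frac{2 F}{-29 + 7} = \frac{2 F}{-22} = 2 F \left(- \frac{1}{22}\right) = - \frac{F}{11}$)
$\frac{3318}{o{\left(-30,34 - 3 \right)}} + \frac{-21 - -744}{-1901} = \frac{3318}{\left(- \frac{1}{11}\right) \left(34 - 3\right)} + \frac{-21 - -744}{-1901} = \frac{3318}{\left(- \frac{1}{11}\right) 31} + \left(-21 + 744\right) \left(- \frac{1}{1901}\right) = \frac{3318}{- \frac{31}{11}} + 723 \left(- \frac{1}{1901}\right) = 3318 \left(- \frac{11}{31}\right) - \frac{723}{1901} = - \frac{36498}{31} - \frac{723}{1901} = - \frac{69405111}{58931}$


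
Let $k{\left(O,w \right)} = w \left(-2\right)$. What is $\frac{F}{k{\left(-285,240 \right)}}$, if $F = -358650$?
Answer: $\frac{11955}{16} \approx 747.19$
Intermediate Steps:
$k{\left(O,w \right)} = - 2 w$
$\frac{F}{k{\left(-285,240 \right)}} = - \frac{358650}{\left(-2\right) 240} = - \frac{358650}{-480} = \left(-358650\right) \left(- \frac{1}{480}\right) = \frac{11955}{16}$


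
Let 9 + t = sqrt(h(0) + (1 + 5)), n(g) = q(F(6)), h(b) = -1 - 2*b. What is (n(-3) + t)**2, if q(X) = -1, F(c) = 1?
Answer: (10 - sqrt(5))**2 ≈ 60.279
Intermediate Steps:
h(b) = -1 - 2*b
n(g) = -1
t = -9 + sqrt(5) (t = -9 + sqrt((-1 - 2*0) + (1 + 5)) = -9 + sqrt((-1 + 0) + 6) = -9 + sqrt(-1 + 6) = -9 + sqrt(5) ≈ -6.7639)
(n(-3) + t)**2 = (-1 + (-9 + sqrt(5)))**2 = (-10 + sqrt(5))**2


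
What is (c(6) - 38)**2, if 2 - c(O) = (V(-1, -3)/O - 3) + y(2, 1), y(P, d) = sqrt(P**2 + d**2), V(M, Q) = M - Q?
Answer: 10045/9 + 200*sqrt(5)/3 ≈ 1265.2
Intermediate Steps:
c(O) = 5 - sqrt(5) - 2/O (c(O) = 2 - (((-1 - 1*(-3))/O - 3) + sqrt(2**2 + 1**2)) = 2 - (((-1 + 3)/O - 3) + sqrt(4 + 1)) = 2 - ((2/O - 3) + sqrt(5)) = 2 - ((-3 + 2/O) + sqrt(5)) = 2 - (-3 + sqrt(5) + 2/O) = 2 + (3 - sqrt(5) - 2/O) = 5 - sqrt(5) - 2/O)
(c(6) - 38)**2 = ((5 - sqrt(5) - 2/6) - 38)**2 = ((5 - sqrt(5) - 2*1/6) - 38)**2 = ((5 - sqrt(5) - 1/3) - 38)**2 = ((14/3 - sqrt(5)) - 38)**2 = (-100/3 - sqrt(5))**2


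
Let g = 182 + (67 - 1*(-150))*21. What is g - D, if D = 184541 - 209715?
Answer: 29913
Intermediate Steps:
g = 4739 (g = 182 + (67 + 150)*21 = 182 + 217*21 = 182 + 4557 = 4739)
D = -25174
g - D = 4739 - 1*(-25174) = 4739 + 25174 = 29913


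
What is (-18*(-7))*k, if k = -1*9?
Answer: -1134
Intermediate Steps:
k = -9
(-18*(-7))*k = -18*(-7)*(-9) = 126*(-9) = -1134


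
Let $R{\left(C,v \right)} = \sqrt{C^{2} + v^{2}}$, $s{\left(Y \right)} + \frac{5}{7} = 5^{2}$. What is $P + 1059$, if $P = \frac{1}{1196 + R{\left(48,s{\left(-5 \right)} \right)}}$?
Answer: $\frac{18518903324}{17487147} - \frac{7 \sqrt{35449}}{34974294} \approx 1059.0$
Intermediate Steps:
$s{\left(Y \right)} = \frac{170}{7}$ ($s{\left(Y \right)} = - \frac{5}{7} + 5^{2} = - \frac{5}{7} + 25 = \frac{170}{7}$)
$P = \frac{1}{1196 + \frac{2 \sqrt{35449}}{7}}$ ($P = \frac{1}{1196 + \sqrt{48^{2} + \left(\frac{170}{7}\right)^{2}}} = \frac{1}{1196 + \sqrt{2304 + \frac{28900}{49}}} = \frac{1}{1196 + \sqrt{\frac{141796}{49}}} = \frac{1}{1196 + \frac{2 \sqrt{35449}}{7}} \approx 0.00080013$)
$P + 1059 = \left(\frac{14651}{17487147} - \frac{7 \sqrt{35449}}{34974294}\right) + 1059 = \frac{18518903324}{17487147} - \frac{7 \sqrt{35449}}{34974294}$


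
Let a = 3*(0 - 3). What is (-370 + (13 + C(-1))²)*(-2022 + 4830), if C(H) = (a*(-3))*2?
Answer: 11566152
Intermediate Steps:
a = -9 (a = 3*(-3) = -9)
C(H) = 54 (C(H) = -9*(-3)*2 = 27*2 = 54)
(-370 + (13 + C(-1))²)*(-2022 + 4830) = (-370 + (13 + 54)²)*(-2022 + 4830) = (-370 + 67²)*2808 = (-370 + 4489)*2808 = 4119*2808 = 11566152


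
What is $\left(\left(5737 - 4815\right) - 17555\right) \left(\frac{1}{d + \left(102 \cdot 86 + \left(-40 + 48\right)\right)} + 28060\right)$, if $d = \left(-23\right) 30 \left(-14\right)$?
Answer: $- \frac{8606353327833}{18440} \approx -4.6672 \cdot 10^{8}$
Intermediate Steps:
$d = 9660$ ($d = \left(-690\right) \left(-14\right) = 9660$)
$\left(\left(5737 - 4815\right) - 17555\right) \left(\frac{1}{d + \left(102 \cdot 86 + \left(-40 + 48\right)\right)} + 28060\right) = \left(\left(5737 - 4815\right) - 17555\right) \left(\frac{1}{9660 + \left(102 \cdot 86 + \left(-40 + 48\right)\right)} + 28060\right) = \left(\left(5737 - 4815\right) - 17555\right) \left(\frac{1}{9660 + \left(8772 + 8\right)} + 28060\right) = \left(922 - 17555\right) \left(\frac{1}{9660 + 8780} + 28060\right) = - 16633 \left(\frac{1}{18440} + 28060\right) = \left(-16633\right) \frac{517426401}{18440} = - \frac{8606353327833}{18440}$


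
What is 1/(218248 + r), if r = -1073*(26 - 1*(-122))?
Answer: 1/59444 ≈ 1.6823e-5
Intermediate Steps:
r = -158804 (r = -1073*(26 + 122) = -1073*148 = -158804)
1/(218248 + r) = 1/(218248 - 158804) = 1/59444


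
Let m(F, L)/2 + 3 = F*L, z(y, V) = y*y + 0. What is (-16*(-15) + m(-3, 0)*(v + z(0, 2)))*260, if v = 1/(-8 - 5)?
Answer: 62520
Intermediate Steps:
v = -1/13 (v = 1/(-13) = -1/13 ≈ -0.076923)
z(y, V) = y**2 (z(y, V) = y**2 + 0 = y**2)
m(F, L) = -6 + 2*F*L (m(F, L) = -6 + 2*(F*L) = -6 + 2*F*L)
(-16*(-15) + m(-3, 0)*(v + z(0, 2)))*260 = (-16*(-15) + (-6 + 2*(-3)*0)*(-1/13 + 0**2))*260 = (240 + (-6 + 0)*(-1/13 + 0))*260 = (240 - 6*(-1/13))*260 = (240 + 6/13)*260 = (3126/13)*260 = 62520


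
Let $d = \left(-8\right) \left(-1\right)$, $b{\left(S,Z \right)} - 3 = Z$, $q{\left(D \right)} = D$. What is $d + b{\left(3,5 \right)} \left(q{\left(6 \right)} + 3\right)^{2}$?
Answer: $656$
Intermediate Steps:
$b{\left(S,Z \right)} = 3 + Z$
$d = 8$
$d + b{\left(3,5 \right)} \left(q{\left(6 \right)} + 3\right)^{2} = 8 + \left(3 + 5\right) \left(6 + 3\right)^{2} = 8 + 8 \cdot 9^{2} = 8 + 8 \cdot 81 = 8 + 648 = 656$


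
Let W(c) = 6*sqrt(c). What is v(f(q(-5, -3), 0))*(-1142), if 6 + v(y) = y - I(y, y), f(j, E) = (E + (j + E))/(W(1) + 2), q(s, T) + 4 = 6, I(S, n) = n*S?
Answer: 53103/8 ≈ 6637.9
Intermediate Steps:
I(S, n) = S*n
q(s, T) = 2 (q(s, T) = -4 + 6 = 2)
f(j, E) = E/4 + j/8 (f(j, E) = (E + (j + E))/(6*sqrt(1) + 2) = (E + (E + j))/(6*1 + 2) = (j + 2*E)/(6 + 2) = (j + 2*E)/8 = (j + 2*E)*(1/8) = E/4 + j/8)
v(y) = -6 + y - y**2 (v(y) = -6 + (y - y*y) = -6 + (y - y**2) = -6 + y - y**2)
v(f(q(-5, -3), 0))*(-1142) = (-6 + ((1/4)*0 + (1/8)*2) - ((1/4)*0 + (1/8)*2)**2)*(-1142) = (-6 + (0 + 1/4) - (0 + 1/4)**2)*(-1142) = (-6 + 1/4 - (1/4)**2)*(-1142) = (-6 + 1/4 - 1*1/16)*(-1142) = (-6 + 1/4 - 1/16)*(-1142) = -93/16*(-1142) = 53103/8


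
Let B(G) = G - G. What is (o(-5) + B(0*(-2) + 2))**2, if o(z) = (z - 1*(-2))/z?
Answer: 9/25 ≈ 0.36000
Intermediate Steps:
B(G) = 0
o(z) = (2 + z)/z (o(z) = (z + 2)/z = (2 + z)/z)
(o(-5) + B(0*(-2) + 2))**2 = ((2 - 5)/(-5) + 0)**2 = (-1/5*(-3) + 0)**2 = (3/5 + 0)**2 = (3/5)**2 = 9/25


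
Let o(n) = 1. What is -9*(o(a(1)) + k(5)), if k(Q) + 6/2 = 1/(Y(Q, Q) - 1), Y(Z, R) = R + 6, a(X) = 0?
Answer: 171/10 ≈ 17.100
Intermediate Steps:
Y(Z, R) = 6 + R
k(Q) = -3 + 1/(5 + Q) (k(Q) = -3 + 1/((6 + Q) - 1) = -3 + 1/(5 + Q))
-9*(o(a(1)) + k(5)) = -9*(1 + (-14 - 3*5)/(5 + 5)) = -9*(1 + (-14 - 15)/10) = -9*(1 + (⅒)*(-29)) = -9*(1 - 29/10) = -9*(-19/10) = 171/10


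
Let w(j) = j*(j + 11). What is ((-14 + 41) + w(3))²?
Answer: 4761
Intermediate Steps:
w(j) = j*(11 + j)
((-14 + 41) + w(3))² = ((-14 + 41) + 3*(11 + 3))² = (27 + 3*14)² = (27 + 42)² = 69² = 4761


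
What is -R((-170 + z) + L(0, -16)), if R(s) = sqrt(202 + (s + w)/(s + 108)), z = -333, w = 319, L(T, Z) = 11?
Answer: -17*sqrt(1614)/48 ≈ -14.229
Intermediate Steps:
R(s) = sqrt(202 + (319 + s)/(108 + s)) (R(s) = sqrt(202 + (s + 319)/(s + 108)) = sqrt(202 + (319 + s)/(108 + s)))
-R((-170 + z) + L(0, -16)) = -sqrt((22135 + 203*((-170 - 333) + 11))/(108 + ((-170 - 333) + 11))) = -sqrt((22135 + 203*(-503 + 11))/(108 + (-503 + 11))) = -sqrt((22135 + 203*(-492))/(108 - 492)) = -sqrt((22135 - 99876)/(-384)) = -sqrt(-1/384*(-77741)) = -sqrt(77741/384) = -17*sqrt(1614)/48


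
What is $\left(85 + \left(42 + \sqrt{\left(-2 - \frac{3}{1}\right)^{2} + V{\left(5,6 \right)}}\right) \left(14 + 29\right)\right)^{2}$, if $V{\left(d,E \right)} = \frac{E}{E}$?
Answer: $3623955 + 162626 \sqrt{26} \approx 4.4532 \cdot 10^{6}$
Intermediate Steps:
$V{\left(d,E \right)} = 1$
$\left(85 + \left(42 + \sqrt{\left(-2 - \frac{3}{1}\right)^{2} + V{\left(5,6 \right)}}\right) \left(14 + 29\right)\right)^{2} = \left(85 + \left(42 + \sqrt{\left(-2 - \frac{3}{1}\right)^{2} + 1}\right) \left(14 + 29\right)\right)^{2} = \left(85 + \left(42 + \sqrt{\left(-2 - 3\right)^{2} + 1}\right) 43\right)^{2} = \left(85 + \left(42 + \sqrt{\left(-5\right)^{2} + 1}\right) 43\right)^{2} = \left(85 + \left(42 + \sqrt{25 + 1}\right) 43\right)^{2} = \left(85 + \left(42 + \sqrt{26}\right) 43\right)^{2} = \left(85 + \left(1806 + 43 \sqrt{26}\right)\right)^{2} = \left(1891 + 43 \sqrt{26}\right)^{2}$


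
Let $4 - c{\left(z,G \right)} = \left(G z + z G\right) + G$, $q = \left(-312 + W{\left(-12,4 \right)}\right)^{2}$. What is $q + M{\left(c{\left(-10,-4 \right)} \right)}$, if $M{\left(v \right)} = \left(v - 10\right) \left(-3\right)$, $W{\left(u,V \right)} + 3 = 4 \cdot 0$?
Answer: $99471$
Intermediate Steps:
$W{\left(u,V \right)} = -3$ ($W{\left(u,V \right)} = -3 + 4 \cdot 0 = -3 + 0 = -3$)
$q = 99225$ ($q = \left(-312 - 3\right)^{2} = \left(-315\right)^{2} = 99225$)
$c{\left(z,G \right)} = 4 - G - 2 G z$ ($c{\left(z,G \right)} = 4 - \left(\left(G z + z G\right) + G\right) = 4 - \left(\left(G z + G z\right) + G\right) = 4 - \left(2 G z + G\right) = 4 - \left(G + 2 G z\right) = 4 - G - 2 G z$)
$M{\left(v \right)} = 30 - 3 v$ ($M{\left(v \right)} = \left(-10 + v\right) \left(-3\right) = 30 - 3 v$)
$q + M{\left(c{\left(-10,-4 \right)} \right)} = 99225 - \left(-30 + 3 \left(4 - -4 - \left(-8\right) \left(-10\right)\right)\right) = 99225 - \left(-30 + 3 \left(4 + 4 - 80\right)\right) = 99225 + \left(30 - -216\right) = 99225 + \left(30 + 216\right) = 99225 + 246 = 99471$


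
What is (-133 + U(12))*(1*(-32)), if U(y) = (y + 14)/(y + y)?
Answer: 12664/3 ≈ 4221.3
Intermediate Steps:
U(y) = (14 + y)/(2*y) (U(y) = (14 + y)/((2*y)) = (14 + y)*(1/(2*y)) = (14 + y)/(2*y))
(-133 + U(12))*(1*(-32)) = (-133 + (½)*(14 + 12)/12)*(1*(-32)) = (-133 + (½)*(1/12)*26)*(-32) = (-133 + 13/12)*(-32) = -1583/12*(-32) = 12664/3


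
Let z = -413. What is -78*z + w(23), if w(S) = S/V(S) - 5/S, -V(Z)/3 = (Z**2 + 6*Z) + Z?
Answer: 66682507/2070 ≈ 32214.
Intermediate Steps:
V(Z) = -21*Z - 3*Z**2 (V(Z) = -3*((Z**2 + 6*Z) + Z) = -3*(Z**2 + 7*Z) = -21*Z - 3*Z**2)
w(S) = -5/S - 1/(3*(7 + S)) (w(S) = S/((-3*S*(7 + S))) - 5/S = S*(-1/(3*S*(7 + S))) - 5/S = -1/(3*(7 + S)) - 5/S = -5/S - 1/(3*(7 + S)))
-78*z + w(23) = -78*(-413) + (1/3)*(-105 - 16*23)/(23*(7 + 23)) = 32214 + (1/3)*(1/23)*(-105 - 368)/30 = 32214 + (1/3)*(1/23)*(1/30)*(-473) = 32214 - 473/2070 = 66682507/2070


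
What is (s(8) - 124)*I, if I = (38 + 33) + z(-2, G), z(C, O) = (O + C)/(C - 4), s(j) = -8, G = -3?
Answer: -9482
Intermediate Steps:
z(C, O) = (C + O)/(-4 + C)
I = 431/6 (I = (38 + 33) + (-2 - 3)/(-4 - 2) = 71 - 5/(-6) = 71 - 1/6*(-5) = 71 + 5/6 = 431/6 ≈ 71.833)
(s(8) - 124)*I = (-8 - 124)*(431/6) = -132*431/6 = -9482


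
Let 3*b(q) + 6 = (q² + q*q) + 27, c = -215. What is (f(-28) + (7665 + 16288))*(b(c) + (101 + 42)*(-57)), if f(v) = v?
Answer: 542443550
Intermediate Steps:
b(q) = 7 + 2*q²/3 (b(q) = -2 + ((q² + q*q) + 27)/3 = -2 + ((q² + q²) + 27)/3 = -2 + (2*q² + 27)/3 = -2 + (27 + 2*q²)/3 = -2 + (9 + 2*q²/3) = 7 + 2*q²/3)
(f(-28) + (7665 + 16288))*(b(c) + (101 + 42)*(-57)) = (-28 + (7665 + 16288))*((7 + (⅔)*(-215)²) + (101 + 42)*(-57)) = (-28 + 23953)*((7 + (⅔)*46225) + 143*(-57)) = 23925*((7 + 92450/3) - 8151) = 23925*(92471/3 - 8151) = 23925*(68018/3) = 542443550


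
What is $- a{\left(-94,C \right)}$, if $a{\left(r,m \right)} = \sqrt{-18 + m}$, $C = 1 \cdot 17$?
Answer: $- i \approx - 1.0 i$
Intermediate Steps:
$C = 17$
$- a{\left(-94,C \right)} = - \sqrt{-18 + 17} = - \sqrt{-1} = - i$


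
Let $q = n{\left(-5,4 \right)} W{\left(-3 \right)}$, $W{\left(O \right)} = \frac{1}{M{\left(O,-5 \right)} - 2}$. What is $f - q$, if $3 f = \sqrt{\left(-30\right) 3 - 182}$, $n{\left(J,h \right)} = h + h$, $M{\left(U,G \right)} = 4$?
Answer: $-4 + \frac{4 i \sqrt{17}}{3} \approx -4.0 + 5.4975 i$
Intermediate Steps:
$n{\left(J,h \right)} = 2 h$
$f = \frac{4 i \sqrt{17}}{3}$ ($f = \frac{\sqrt{\left(-30\right) 3 - 182}}{3} = \frac{\sqrt{-90 - 182}}{3} = \frac{\sqrt{-272}}{3} = \frac{4 i \sqrt{17}}{3} \approx 5.4975 i$)
$W{\left(O \right)} = \frac{1}{2}$ ($W{\left(O \right)} = \frac{1}{4 - 2} = \frac{1}{2}$)
$q = 4$ ($q = 2 \cdot 4 \cdot \frac{1}{2} = 8 \cdot \frac{1}{2} = 4$)
$f - q = \frac{4 i \sqrt{17}}{3} - 4 = -4 + \frac{4 i \sqrt{17}}{3}$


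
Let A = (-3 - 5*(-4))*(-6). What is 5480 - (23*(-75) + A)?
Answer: 7307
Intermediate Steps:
A = -102 (A = (-3 + 20)*(-6) = 17*(-6) = -102)
5480 - (23*(-75) + A) = 5480 - (23*(-75) - 102) = 5480 - (-1725 - 102) = 5480 - 1*(-1827) = 5480 + 1827 = 7307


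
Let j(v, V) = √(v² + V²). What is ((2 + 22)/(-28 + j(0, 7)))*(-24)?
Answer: 192/7 ≈ 27.429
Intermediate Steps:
j(v, V) = √(V² + v²)
((2 + 22)/(-28 + j(0, 7)))*(-24) = ((2 + 22)/(-28 + √(7² + 0²)))*(-24) = (24/(-28 + √(49 + 0)))*(-24) = (24/(-28 + √49))*(-24) = (24/(-28 + 7))*(-24) = (24/(-21))*(-24) = (24*(-1/21))*(-24) = -8/7*(-24) = 192/7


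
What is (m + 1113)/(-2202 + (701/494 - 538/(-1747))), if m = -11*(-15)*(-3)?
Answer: -533345124/1898875217 ≈ -0.28087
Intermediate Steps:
m = -495 (m = 165*(-3) = -495)
(m + 1113)/(-2202 + (701/494 - 538/(-1747))) = (-495 + 1113)/(-2202 + (701/494 - 538/(-1747))) = 618/(-2202 + (701*(1/494) - 538*(-1/1747))) = 618/(-2202 + (701/494 + 538/1747)) = 618/(-2202 + 1490419/863018) = 618/(-1898875217/863018) = 618*(-863018/1898875217) = -533345124/1898875217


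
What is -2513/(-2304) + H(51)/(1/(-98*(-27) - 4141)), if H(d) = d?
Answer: -175665967/2304 ≈ -76244.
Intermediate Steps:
-2513/(-2304) + H(51)/(1/(-98*(-27) - 4141)) = -2513/(-2304) + 51/(1/(-98*(-27) - 4141)) = -2513*(-1/2304) + 51/(1/(2646 - 4141)) = 2513/2304 + 51/(1/(-1495)) = 2513/2304 + 51/(-1/1495) = 2513/2304 + 51*(-1495) = 2513/2304 - 76245 = -175665967/2304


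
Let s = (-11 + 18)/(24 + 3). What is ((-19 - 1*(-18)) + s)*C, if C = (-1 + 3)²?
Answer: -80/27 ≈ -2.9630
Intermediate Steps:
C = 4 (C = 2² = 4)
s = 7/27 ≈ 0.25926
((-19 - 1*(-18)) + s)*C = ((-19 - 1*(-18)) + 7/27)*4 = ((-19 + 18) + 7/27)*4 = (-1 + 7/27)*4 = -20/27*4 = -80/27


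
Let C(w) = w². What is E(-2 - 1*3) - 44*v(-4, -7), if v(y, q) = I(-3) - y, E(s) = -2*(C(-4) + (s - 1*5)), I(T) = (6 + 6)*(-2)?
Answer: 868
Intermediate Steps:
I(T) = -24 (I(T) = 12*(-2) = -24)
E(s) = -22 - 2*s (E(s) = -2*((-4)² + (s - 1*5)) = -2*(16 + (s - 5)) = -2*(16 + (-5 + s)) = -2*(11 + s) = -22 - 2*s)
v(y, q) = -24 - y
E(-2 - 1*3) - 44*v(-4, -7) = (-22 - 2*(-2 - 1*3)) - 44*(-24 - 1*(-4)) = (-22 - 2*(-2 - 3)) - 44*(-24 + 4) = (-22 - 2*(-5)) - 44*(-20) = (-22 + 10) + 880 = -12 + 880 = 868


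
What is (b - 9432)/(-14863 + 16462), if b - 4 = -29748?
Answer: -39176/1599 ≈ -24.500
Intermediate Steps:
b = -29744 (b = 4 - 29748 = -29744)
(b - 9432)/(-14863 + 16462) = (-29744 - 9432)/(-14863 + 16462) = -39176/1599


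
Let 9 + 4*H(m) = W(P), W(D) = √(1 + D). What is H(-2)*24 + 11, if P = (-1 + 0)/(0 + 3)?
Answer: -43 + 2*√6 ≈ -38.101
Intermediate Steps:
P = -⅓ (P = -1/3 = -1*⅓ = -⅓ ≈ -0.33333)
H(m) = -9/4 + √6/12 (H(m) = -9/4 + √(1 - ⅓)/4 = -9/4 + √(⅔)/4 = -9/4 + (√6/3)/4 = -9/4 + √6/12)
H(-2)*24 + 11 = (-9/4 + √6/12)*24 + 11 = (-54 + 2*√6) + 11 = -43 + 2*√6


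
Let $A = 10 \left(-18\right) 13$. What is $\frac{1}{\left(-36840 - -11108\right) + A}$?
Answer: $- \frac{1}{28072} \approx -3.5623 \cdot 10^{-5}$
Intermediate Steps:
$A = -2340$ ($A = \left(-180\right) 13 = -2340$)
$\frac{1}{\left(-36840 - -11108\right) + A} = \frac{1}{\left(-36840 - -11108\right) - 2340} = \frac{1}{\left(-36840 + 11108\right) - 2340} = \frac{1}{-25732 - 2340} = \frac{1}{-28072} = - \frac{1}{28072}$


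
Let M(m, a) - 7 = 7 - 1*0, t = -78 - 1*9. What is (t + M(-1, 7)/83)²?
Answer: 51940849/6889 ≈ 7539.7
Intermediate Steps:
t = -87 (t = -78 - 9 = -87)
M(m, a) = 14 (M(m, a) = 7 + (7 - 1*0) = 7 + (7 + 0) = 7 + 7 = 14)
(t + M(-1, 7)/83)² = (-87 + 14/83)² = (-7207/83)² = 51940849/6889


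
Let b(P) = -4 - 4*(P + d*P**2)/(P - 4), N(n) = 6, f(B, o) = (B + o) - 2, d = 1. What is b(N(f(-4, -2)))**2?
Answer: 7744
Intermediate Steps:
f(B, o) = -2 + B + o
b(P) = -4 - 4*(P + P**2)/(-4 + P) (b(P) = -4 - 4*(P + 1*P**2)/(P - 4) = -4 - 4*(P + P**2)/(-4 + P))
b(N(f(-4, -2)))**2 = (4*(4 - 1*6**2 - 2*6)/(-4 + 6))**2 = (4*(4 - 1*36 - 12)/2)**2 = (4*(1/2)*(4 - 36 - 12))**2 = (4*(1/2)*(-44))**2 = (-88)**2 = 7744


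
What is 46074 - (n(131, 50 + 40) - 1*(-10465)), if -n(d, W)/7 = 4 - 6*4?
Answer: 35469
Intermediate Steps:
n(d, W) = 140 (n(d, W) = -7*(4 - 6*4) = -7*(4 - 24) = -7*(-20) = 140)
46074 - (n(131, 50 + 40) - 1*(-10465)) = 46074 - (140 - 1*(-10465)) = 46074 - (140 + 10465) = 46074 - 1*10605 = 46074 - 10605 = 35469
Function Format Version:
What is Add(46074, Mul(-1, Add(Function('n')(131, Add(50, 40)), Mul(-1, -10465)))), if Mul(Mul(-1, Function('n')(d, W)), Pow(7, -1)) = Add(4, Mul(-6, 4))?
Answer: 35469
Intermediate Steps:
Function('n')(d, W) = 140 (Function('n')(d, W) = Mul(-7, Add(4, Mul(-6, 4))) = Mul(-7, Add(4, -24)) = Mul(-7, -20) = 140)
Add(46074, Mul(-1, Add(Function('n')(131, Add(50, 40)), Mul(-1, -10465)))) = Add(46074, Mul(-1, Add(140, Mul(-1, -10465)))) = Add(46074, Mul(-1, Add(140, 10465))) = Add(46074, Mul(-1, 10605)) = Add(46074, -10605) = 35469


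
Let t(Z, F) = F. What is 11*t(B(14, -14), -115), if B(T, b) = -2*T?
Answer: -1265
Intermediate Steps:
11*t(B(14, -14), -115) = 11*(-115) = -1265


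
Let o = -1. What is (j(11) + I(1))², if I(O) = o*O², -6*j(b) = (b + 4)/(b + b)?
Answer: 2401/1936 ≈ 1.2402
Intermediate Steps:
j(b) = -(4 + b)/(12*b) (j(b) = -(b + 4)/(6*(b + b)) = -(4 + b)/(6*(2*b)) = -(4 + b)*1/(2*b)/6 = -(4 + b)/(12*b))
I(O) = -O²
(j(11) + I(1))² = ((1/12)*(-4 - 1*11)/11 - 1*1²)² = ((1/12)*(1/11)*(-4 - 11) - 1*1)² = ((1/12)*(1/11)*(-15) - 1)² = (-5/44 - 1)² = (-49/44)² = 2401/1936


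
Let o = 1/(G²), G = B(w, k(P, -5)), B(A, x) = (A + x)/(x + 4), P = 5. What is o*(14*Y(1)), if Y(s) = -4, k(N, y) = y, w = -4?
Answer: -56/81 ≈ -0.69136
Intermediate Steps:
B(A, x) = (A + x)/(4 + x)
G = 9 (G = (-4 - 5)/(4 - 5) = -9/(-1) = -1*(-9) = 9)
o = 1/81 (o = 1/(9²) = 1/81 ≈ 0.012346)
o*(14*Y(1)) = (14*(-4))/81 = (1/81)*(-56) = -56/81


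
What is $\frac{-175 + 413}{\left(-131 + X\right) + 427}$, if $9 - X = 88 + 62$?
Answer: $\frac{238}{155} \approx 1.5355$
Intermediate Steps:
$X = -141$ ($X = 9 - \left(88 + 62\right) = 9 - 150 = -141$)
$\frac{-175 + 413}{\left(-131 + X\right) + 427} = \frac{-175 + 413}{\left(-131 - 141\right) + 427} = \frac{238}{-272 + 427} = \frac{238}{155}$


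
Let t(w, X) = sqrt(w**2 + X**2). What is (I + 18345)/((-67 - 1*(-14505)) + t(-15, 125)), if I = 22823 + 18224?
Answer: 14784512/3593793 - 5120*sqrt(634)/3593793 ≈ 4.0780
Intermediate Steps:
I = 41047
t(w, X) = sqrt(X**2 + w**2)
(I + 18345)/((-67 - 1*(-14505)) + t(-15, 125)) = (41047 + 18345)/((-67 - 1*(-14505)) + sqrt(125**2 + (-15)**2)) = 59392/((-67 + 14505) + sqrt(15625 + 225)) = 59392/(14438 + sqrt(15850)) = 59392/(14438 + 5*sqrt(634))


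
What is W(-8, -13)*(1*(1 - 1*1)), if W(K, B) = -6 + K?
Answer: 0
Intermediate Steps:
W(-8, -13)*(1*(1 - 1*1)) = (-6 - 8)*(1*(1 - 1*1)) = -14*(1 - 1) = -14*0 = 0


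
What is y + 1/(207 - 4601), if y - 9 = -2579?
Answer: -11292581/4394 ≈ -2570.0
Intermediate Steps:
y = -2570 (y = 9 - 2579 = -2570)
y + 1/(207 - 4601) = -2570 + 1/(207 - 4601) = -2570 + 1/(-4394) = -2570 - 1/4394 = -11292581/4394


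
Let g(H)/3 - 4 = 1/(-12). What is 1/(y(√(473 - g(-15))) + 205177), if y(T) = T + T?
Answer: 205177/42097599484 - 3*√205/42097599484 ≈ 4.8728e-6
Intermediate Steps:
g(H) = 47/4 (g(H) = 12 + 3/(-12) = 12 + 3*(-1/12) = 12 - ¼ = 47/4)
y(T) = 2*T
1/(y(√(473 - g(-15))) + 205177) = 1/(2*√(473 - 1*47/4) + 205177) = 1/(2*√(473 - 47/4) + 205177) = 1/(2*√(1845/4) + 205177) = 1/(2*(3*√205/2) + 205177) = 1/(3*√205 + 205177) = 1/(205177 + 3*√205)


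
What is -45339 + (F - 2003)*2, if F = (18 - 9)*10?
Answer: -49165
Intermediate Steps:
F = 90 (F = 9*10 = 90)
-45339 + (F - 2003)*2 = -45339 + (90 - 2003)*2 = -45339 - 1913*2 = -45339 - 3826 = -49165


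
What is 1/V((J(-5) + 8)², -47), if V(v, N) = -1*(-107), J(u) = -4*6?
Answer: 1/107 ≈ 0.0093458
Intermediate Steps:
J(u) = -24
V(v, N) = 107
1/V((J(-5) + 8)², -47) = 1/107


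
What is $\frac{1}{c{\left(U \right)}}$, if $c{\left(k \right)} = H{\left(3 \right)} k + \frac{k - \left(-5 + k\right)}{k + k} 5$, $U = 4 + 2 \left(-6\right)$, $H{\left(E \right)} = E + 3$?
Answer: $- \frac{16}{793} \approx -0.020177$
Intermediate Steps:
$H{\left(E \right)} = 3 + E$
$U = -8$ ($U = 4 - 12 = -8$)
$c{\left(k \right)} = 6 k + \frac{25}{2 k}$ ($c{\left(k \right)} = \left(3 + 3\right) k + \frac{k - \left(-5 + k\right)}{k + k} 5 = 6 k + \frac{5}{2 k} 5 = 6 k + \frac{25}{2 k}$)
$\frac{1}{c{\left(U \right)}} = \frac{1}{6 \left(-8\right) + \frac{25}{2 \left(-8\right)}} = \frac{1}{-48 + \frac{25}{2} \left(- \frac{1}{8}\right)} = \frac{1}{-48 - \frac{25}{16}} = \frac{1}{- \frac{793}{16}} = - \frac{16}{793}$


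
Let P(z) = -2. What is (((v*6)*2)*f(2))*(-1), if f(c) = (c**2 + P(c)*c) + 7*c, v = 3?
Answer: -504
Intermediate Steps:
f(c) = c**2 + 5*c (f(c) = (c**2 - 2*c) + 7*c = c**2 + 5*c)
(((v*6)*2)*f(2))*(-1) = (((3*6)*2)*(2*(5 + 2)))*(-1) = ((18*2)*(2*7))*(-1) = (36*14)*(-1) = 504*(-1) = -504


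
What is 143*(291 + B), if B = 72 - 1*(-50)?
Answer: 59059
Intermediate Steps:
B = 122 (B = 72 + 50 = 122)
143*(291 + B) = 143*(291 + 122) = 143*413 = 59059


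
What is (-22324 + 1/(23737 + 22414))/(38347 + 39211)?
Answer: -1030274923/3579379258 ≈ -0.28784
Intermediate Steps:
(-22324 + 1/(23737 + 22414))/(38347 + 39211) = (-22324 + 1/46151)/77558 = (-22324 + 1/46151)*(1/77558) = -1030274923/46151*1/77558 = -1030274923/3579379258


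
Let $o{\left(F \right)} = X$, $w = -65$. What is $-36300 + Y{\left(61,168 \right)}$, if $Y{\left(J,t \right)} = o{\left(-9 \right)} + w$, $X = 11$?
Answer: $-36354$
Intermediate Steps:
$o{\left(F \right)} = 11$
$Y{\left(J,t \right)} = -54$ ($Y{\left(J,t \right)} = 11 - 65 = -54$)
$-36300 + Y{\left(61,168 \right)} = -36300 - 54 = -36354$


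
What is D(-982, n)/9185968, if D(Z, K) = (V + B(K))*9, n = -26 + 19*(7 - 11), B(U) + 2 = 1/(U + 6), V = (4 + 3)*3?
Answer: 5469/293950976 ≈ 1.8605e-5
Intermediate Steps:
V = 21 (V = 7*3 = 21)
B(U) = -2 + 1/(6 + U) (B(U) = -2 + 1/(U + 6) = -2 + 1/(6 + U))
n = -102 (n = -26 + 19*(-4) = -26 - 76 = -102)
D(Z, K) = 189 + 9*(-11 - 2*K)/(6 + K) (D(Z, K) = (21 + (-11 - 2*K)/(6 + K))*9 = 189 + 9*(-11 - 2*K)/(6 + K))
D(-982, n)/9185968 = (9*(115 + 19*(-102))/(6 - 102))/9185968 = (9*(115 - 1938)/(-96))*(1/9185968) = (9*(-1/96)*(-1823))*(1/9185968) = (5469/32)*(1/9185968) = 5469/293950976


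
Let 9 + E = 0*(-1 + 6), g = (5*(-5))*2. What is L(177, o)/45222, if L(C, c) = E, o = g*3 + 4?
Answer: -3/15074 ≈ -0.00019902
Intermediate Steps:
g = -50 (g = -25*2 = -50)
E = -9 (E = -9 + 0*(-1 + 6) = -9 + 0*5 = -9 + 0 = -9)
o = -146 (o = -50*3 + 4 = -150 + 4 = -146)
L(C, c) = -9
L(177, o)/45222 = -9/45222 = -9*1/45222 = -3/15074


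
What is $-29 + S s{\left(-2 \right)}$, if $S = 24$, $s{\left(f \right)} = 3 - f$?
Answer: $91$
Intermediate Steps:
$-29 + S s{\left(-2 \right)} = -29 + 24 \left(3 - -2\right) = -29 + 24 \left(3 + 2\right) = -29 + 24 \cdot 5 = -29 + 120 = 91$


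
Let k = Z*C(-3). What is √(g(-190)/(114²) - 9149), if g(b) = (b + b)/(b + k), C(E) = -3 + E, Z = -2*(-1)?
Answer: I*√1212903002014/11514 ≈ 95.65*I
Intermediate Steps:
Z = 2
k = -12 (k = 2*(-3 - 3) = 2*(-6) = -12)
g(b) = 2*b/(-12 + b) (g(b) = (b + b)/(b - 12) = (2*b)/(-12 + b) = 2*b/(-12 + b))
√(g(-190)/(114²) - 9149) = √((2*(-190)/(-12 - 190))/(114²) - 9149) = √((2*(-190)/(-202))/12996 - 9149) = √((2*(-190)*(-1/202))*(1/12996) - 9149) = √((190/101)*(1/12996) - 9149) = √(5/34542 - 9149) = √(-316024753/34542) = I*√1212903002014/11514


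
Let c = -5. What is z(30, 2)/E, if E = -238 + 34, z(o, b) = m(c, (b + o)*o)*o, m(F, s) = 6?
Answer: -15/17 ≈ -0.88235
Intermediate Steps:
z(o, b) = 6*o
E = -204
z(30, 2)/E = (6*30)/(-204) = 180*(-1/204) = -15/17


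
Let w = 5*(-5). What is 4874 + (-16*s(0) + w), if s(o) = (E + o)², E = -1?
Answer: 4833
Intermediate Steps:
s(o) = (-1 + o)²
w = -25
4874 + (-16*s(0) + w) = 4874 + (-16*(-1 + 0)² - 25) = 4874 + (-16*(-1)² - 25) = 4874 + (-16*1 - 25) = 4874 + (-16 - 25) = 4874 - 41 = 4833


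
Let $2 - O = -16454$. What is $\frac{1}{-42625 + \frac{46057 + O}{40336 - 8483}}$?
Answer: $- \frac{31853}{1357671612} \approx -2.3461 \cdot 10^{-5}$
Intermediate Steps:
$O = 16456$ ($O = 2 - -16454 = 2 + 16454 = 16456$)
$\frac{1}{-42625 + \frac{46057 + O}{40336 - 8483}} = \frac{1}{-42625 + \frac{46057 + 16456}{40336 - 8483}} = \frac{1}{-42625 + \frac{62513}{31853}} = \frac{1}{- \frac{1357671612}{31853}} = - \frac{31853}{1357671612}$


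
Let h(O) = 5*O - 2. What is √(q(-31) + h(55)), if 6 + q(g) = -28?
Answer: √239 ≈ 15.460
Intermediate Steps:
q(g) = -34 (q(g) = -6 - 28 = -34)
h(O) = -2 + 5*O
√(q(-31) + h(55)) = √(-34 + (-2 + 5*55)) = √(-34 + (-2 + 275)) = √(-34 + 273) = √239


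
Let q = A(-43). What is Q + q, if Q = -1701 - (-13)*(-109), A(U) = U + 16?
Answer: -3145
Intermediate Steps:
A(U) = 16 + U
q = -27 (q = 16 - 43 = -27)
Q = -3118 (Q = -1701 - 1*1417 = -1701 - 1417 = -3118)
Q + q = -3118 - 27 = -3145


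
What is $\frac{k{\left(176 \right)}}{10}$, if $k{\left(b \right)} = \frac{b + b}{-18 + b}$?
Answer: $\frac{88}{395} \approx 0.22278$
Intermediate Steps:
$k{\left(b \right)} = \frac{2 b}{-18 + b}$
$\frac{k{\left(176 \right)}}{10} = \frac{2 \cdot 176 \frac{1}{-18 + 176}}{10} = \frac{2 \cdot 176 \cdot \frac{1}{158}}{10} = \frac{1}{10} \cdot \frac{176}{79} = \frac{88}{395}$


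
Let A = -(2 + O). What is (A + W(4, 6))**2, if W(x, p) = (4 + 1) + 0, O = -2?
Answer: 25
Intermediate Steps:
A = 0 (A = -(2 - 2) = -1*0 = 0)
W(x, p) = 5 (W(x, p) = 5 + 0 = 5)
(A + W(4, 6))**2 = (0 + 5)**2 = 5**2 = 25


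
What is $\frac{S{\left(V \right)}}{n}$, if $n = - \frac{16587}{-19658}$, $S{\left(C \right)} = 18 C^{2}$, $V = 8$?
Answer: $\frac{2516224}{1843} \approx 1365.3$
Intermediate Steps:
$n = \frac{16587}{19658}$ ($n = \left(-16587\right) \left(- \frac{1}{19658}\right) = \frac{16587}{19658} \approx 0.84378$)
$\frac{S{\left(V \right)}}{n} = \frac{18 \cdot 8^{2}}{\frac{16587}{19658}} = 18 \cdot 64 \cdot \frac{19658}{16587} = 1152 \cdot \frac{19658}{16587} = \frac{2516224}{1843}$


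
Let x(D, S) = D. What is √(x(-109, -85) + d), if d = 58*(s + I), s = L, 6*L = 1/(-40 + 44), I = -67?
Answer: I*√143733/6 ≈ 63.187*I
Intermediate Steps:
L = 1/24 (L = 1/(6*(-40 + 44)) = (⅙)/4 = (⅙)*(¼) = 1/24 ≈ 0.041667)
s = 1/24 ≈ 0.041667
d = -46603/12 (d = 58*(1/24 - 67) = 58*(-1607/24) = -46603/12 ≈ -3883.6)
√(x(-109, -85) + d) = √(-109 - 46603/12) = √(-47911/12) = I*√143733/6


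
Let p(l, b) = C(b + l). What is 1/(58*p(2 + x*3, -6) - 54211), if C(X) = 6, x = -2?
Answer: -1/53863 ≈ -1.8566e-5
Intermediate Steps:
p(l, b) = 6
1/(58*p(2 + x*3, -6) - 54211) = 1/(58*6 - 54211) = 1/(348 - 54211) = 1/(-53863) = -1/53863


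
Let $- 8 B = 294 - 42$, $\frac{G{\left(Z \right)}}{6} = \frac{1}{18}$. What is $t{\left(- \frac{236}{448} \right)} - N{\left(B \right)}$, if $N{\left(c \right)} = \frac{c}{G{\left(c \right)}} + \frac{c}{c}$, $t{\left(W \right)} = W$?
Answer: $\frac{10413}{112} \approx 92.973$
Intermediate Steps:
$G{\left(Z \right)} = \frac{1}{3}$ ($G{\left(Z \right)} = \frac{6}{18} = 6 \cdot \frac{1}{18} = \frac{1}{3}$)
$B = - \frac{63}{2}$ ($B = - \frac{294 - 42}{8} = \left(- \frac{1}{8}\right) 252 = - \frac{63}{2} \approx -31.5$)
$N{\left(c \right)} = 1 + 3 c$ ($N{\left(c \right)} = c \frac{1}{\frac{1}{3}} + \frac{c}{c} = c 3 + 1 = 3 c + 1 = 1 + 3 c$)
$t{\left(- \frac{236}{448} \right)} - N{\left(B \right)} = - \frac{236}{448} - \left(1 + 3 \left(- \frac{63}{2}\right)\right) = \left(-236\right) \frac{1}{448} - \left(1 - \frac{189}{2}\right) = - \frac{59}{112} - - \frac{187}{2} = - \frac{59}{112} + \frac{187}{2} = \frac{10413}{112}$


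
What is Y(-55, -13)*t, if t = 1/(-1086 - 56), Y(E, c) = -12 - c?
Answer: -1/1142 ≈ -0.00087566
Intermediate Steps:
t = -1/1142 (t = 1/(-1142) = -1/1142 ≈ -0.00087566)
Y(-55, -13)*t = (-12 - 1*(-13))*(-1/1142) = (-12 + 13)*(-1/1142) = 1*(-1/1142) = -1/1142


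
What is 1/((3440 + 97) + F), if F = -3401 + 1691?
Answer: 1/1827 ≈ 0.00054735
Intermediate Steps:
F = -1710
1/((3440 + 97) + F) = 1/((3440 + 97) - 1710) = 1/(3537 - 1710) = 1/1827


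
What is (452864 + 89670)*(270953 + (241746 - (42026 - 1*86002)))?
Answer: 302015114450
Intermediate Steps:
(452864 + 89670)*(270953 + (241746 - (42026 - 1*86002))) = 542534*(270953 + (241746 - (42026 - 86002))) = 542534*(270953 + (241746 - 1*(-43976))) = 542534*(270953 + (241746 + 43976)) = 542534*(270953 + 285722) = 542534*556675 = 302015114450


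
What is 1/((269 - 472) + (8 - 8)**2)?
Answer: -1/203 ≈ -0.0049261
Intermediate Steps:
1/((269 - 472) + (8 - 8)**2) = 1/(-203 + 0**2) = 1/(-203 + 0) = 1/(-203) = -1/203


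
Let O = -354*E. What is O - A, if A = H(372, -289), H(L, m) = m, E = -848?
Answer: 300481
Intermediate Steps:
A = -289
O = 300192 (O = -354*(-848) = 300192)
O - A = 300192 - 1*(-289) = 300192 + 289 = 300481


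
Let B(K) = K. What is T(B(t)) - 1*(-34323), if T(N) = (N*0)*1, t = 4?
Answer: 34323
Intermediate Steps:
T(N) = 0 (T(N) = 0*1 = 0)
T(B(t)) - 1*(-34323) = 0 - 1*(-34323) = 0 + 34323 = 34323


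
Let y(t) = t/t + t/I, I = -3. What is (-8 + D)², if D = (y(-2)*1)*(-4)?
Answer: 1936/9 ≈ 215.11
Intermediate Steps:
y(t) = 1 - t/3 (y(t) = t/t + t/(-3) = 1 + t*(-⅓) = 1 - t/3)
D = -20/3 (D = ((1 - ⅓*(-2))*1)*(-4) = ((1 + ⅔)*1)*(-4) = ((5/3)*1)*(-4) = (5/3)*(-4) = -20/3 ≈ -6.6667)
(-8 + D)² = (-8 - 20/3)² = (-44/3)² = 1936/9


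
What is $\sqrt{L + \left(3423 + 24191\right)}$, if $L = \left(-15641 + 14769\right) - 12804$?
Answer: $\sqrt{13938} \approx 118.06$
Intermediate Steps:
$L = -13676$ ($L = -872 - 12804 = -13676$)
$\sqrt{L + \left(3423 + 24191\right)} = \sqrt{-13676 + \left(3423 + 24191\right)} = \sqrt{-13676 + 27614} = \sqrt{13938}$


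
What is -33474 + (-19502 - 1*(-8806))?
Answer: -44170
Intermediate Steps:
-33474 + (-19502 - 1*(-8806)) = -33474 + (-19502 + 8806) = -33474 - 10696 = -44170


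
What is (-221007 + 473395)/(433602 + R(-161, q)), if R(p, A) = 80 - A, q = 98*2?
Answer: 126194/216743 ≈ 0.58223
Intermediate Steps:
q = 196
(-221007 + 473395)/(433602 + R(-161, q)) = (-221007 + 473395)/(433602 + (80 - 1*196)) = 252388/(433602 + (80 - 196)) = 252388/(433602 - 116) = 252388/433486 = 252388*(1/433486) = 126194/216743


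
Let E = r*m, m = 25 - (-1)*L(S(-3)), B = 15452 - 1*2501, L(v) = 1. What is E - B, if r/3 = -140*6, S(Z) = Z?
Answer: -78471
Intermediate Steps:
B = 12951 (B = 15452 - 2501 = 12951)
r = -2520 (r = 3*(-140*6) = 3*(-840) = -2520)
m = 26 (m = 25 - (-1) = 25 - 1*(-1) = 25 + 1 = 26)
E = -65520 (E = -2520*26 = -65520)
E - B = -65520 - 1*12951 = -65520 - 12951 = -78471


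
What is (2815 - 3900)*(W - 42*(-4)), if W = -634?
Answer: 505610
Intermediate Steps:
(2815 - 3900)*(W - 42*(-4)) = (2815 - 3900)*(-634 - 42*(-4)) = -1085*(-634 + 168) = -1085*(-466) = 505610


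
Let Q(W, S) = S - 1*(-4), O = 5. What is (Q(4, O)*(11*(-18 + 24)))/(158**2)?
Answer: 297/12482 ≈ 0.023794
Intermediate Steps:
Q(W, S) = 4 + S (Q(W, S) = S + 4 = 4 + S)
(Q(4, O)*(11*(-18 + 24)))/(158**2) = ((4 + 5)*(11*(-18 + 24)))/(158**2) = (9*(11*6))/24964 = (9*66)*(1/24964) = 594*(1/24964) = 297/12482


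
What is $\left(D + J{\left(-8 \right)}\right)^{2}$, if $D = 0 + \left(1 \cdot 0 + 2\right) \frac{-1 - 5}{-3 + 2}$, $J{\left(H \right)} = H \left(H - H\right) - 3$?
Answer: $81$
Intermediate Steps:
$J{\left(H \right)} = -3$ ($J{\left(H \right)} = H 0 - 3 = 0 - 3 = -3$)
$D = 12$ ($D = 0 + \left(0 + 2\right) \left(- \frac{6}{-1}\right) = 0 + 2 \left(\left(-6\right) \left(-1\right)\right) = 0 + 2 \cdot 6 = 0 + 12 = 12$)
$\left(D + J{\left(-8 \right)}\right)^{2} = \left(12 - 3\right)^{2} = 9^{2} = 81$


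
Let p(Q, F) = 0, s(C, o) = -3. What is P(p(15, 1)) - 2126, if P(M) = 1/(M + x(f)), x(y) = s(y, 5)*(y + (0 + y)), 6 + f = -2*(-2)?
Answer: -25511/12 ≈ -2125.9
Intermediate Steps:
f = -2 (f = -6 - 2*(-2) = -6 + 4 = -2)
x(y) = -6*y (x(y) = -3*(y + (0 + y)) = -3*(y + y) = -6*y)
P(M) = 1/(12 + M) (P(M) = 1/(M - 6*(-2)) = 1/(M + 12) = 1/(12 + M))
P(p(15, 1)) - 2126 = 1/(12 + 0) - 2126 = 1/12 - 2126 = -25511/12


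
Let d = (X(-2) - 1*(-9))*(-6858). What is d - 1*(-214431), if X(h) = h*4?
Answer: 207573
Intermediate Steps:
X(h) = 4*h
d = -6858 (d = (4*(-2) - 1*(-9))*(-6858) = (-8 + 9)*(-6858) = 1*(-6858) = -6858)
d - 1*(-214431) = -6858 - 1*(-214431) = -6858 + 214431 = 207573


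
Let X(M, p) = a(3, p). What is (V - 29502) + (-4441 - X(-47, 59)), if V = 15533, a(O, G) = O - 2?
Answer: -18411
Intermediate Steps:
a(O, G) = -2 + O
X(M, p) = 1 (X(M, p) = -2 + 3 = 1)
(V - 29502) + (-4441 - X(-47, 59)) = (15533 - 29502) + (-4441 - 1*1) = -13969 + (-4441 - 1) = -13969 - 4442 = -18411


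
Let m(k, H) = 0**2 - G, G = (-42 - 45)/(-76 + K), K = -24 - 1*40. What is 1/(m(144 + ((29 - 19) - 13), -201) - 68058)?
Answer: -140/9528207 ≈ -1.4693e-5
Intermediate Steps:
K = -64 (K = -24 - 40 = -64)
G = 87/140 (G = (-42 - 45)/(-76 - 64) = -87/(-140) = -87*(-1/140) = 87/140 ≈ 0.62143)
m(k, H) = -87/140 (m(k, H) = 0**2 - 1*87/140 = 0 - 87/140 = -87/140)
1/(m(144 + ((29 - 19) - 13), -201) - 68058) = 1/(-87/140 - 68058) = 1/(-9528207/140) = -140/9528207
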